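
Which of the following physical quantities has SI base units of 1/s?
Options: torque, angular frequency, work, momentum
Checking the SI base units of each option:
  torque (τ = Fr): kg·m²/s²  ✗
  angular frequency (ω = 2πf): 1/s  ✓ matches
  work (W = Fd): kg·m²/s²  ✗
  momentum (p = mv): kg·m/s  ✗

Only angular frequency has units 1/s.

Answer: angular frequency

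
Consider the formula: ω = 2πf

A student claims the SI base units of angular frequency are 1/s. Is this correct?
Units of each symbol in ω = 2πf:
  f (frequency): 1/s
  The factor 2π is dimensionless.

Multiplying the contributions: [1/s]
Adding exponents of each base unit: s: -1
SI base units of angular frequency: 1/s

The claimed units 1/s match the derived units, so the claim is correct.

Answer: Yes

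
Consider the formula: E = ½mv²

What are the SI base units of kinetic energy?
Units of each symbol in E = ½mv²:
  m (mass): kg
  v (speed): m/s  → to the power 2, contributes m²/s²
  The factor ½ is dimensionless.

Multiplying the contributions: [kg] · [m²/s²]
Adding exponents of each base unit: kg: 1, m: 2, s: -2
SI base units of kinetic energy: kg·m²/s²

Answer: kg·m²/s²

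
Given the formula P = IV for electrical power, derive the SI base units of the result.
Units of each symbol in P = IV:
  I (current): A
  V (voltage, in volts): kg·m²/(s³·A)

Multiplying the contributions: [A] · [kg·m²/(s³·A)]
Adding exponents of each base unit: kg: 1, m: 2, s: -3
SI base units of electrical power: kg·m²/s³

Answer: kg·m²/s³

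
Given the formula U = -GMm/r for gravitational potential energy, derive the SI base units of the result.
Units of each symbol in U = -GMm/r:
  G (gravitational constant): m³/(kg·s²)
  M (mass): kg
  m (mass): kg
  r (distance): m  → in the denominator, contributes 1/m
  The minus sign does not affect the units.

Multiplying the contributions: [m³/(kg·s²)] · [kg] · [kg] · [1/m]
Adding exponents of each base unit: kg: 1, m: 2, s: -2
SI base units of gravitational potential energy: kg·m²/s²

Answer: kg·m²/s²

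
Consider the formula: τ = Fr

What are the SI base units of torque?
Units of each symbol in τ = Fr:
  F (force): kg·m/s²
  r (lever arm): m

Multiplying the contributions: [kg·m/s²] · [m]
Adding exponents of each base unit: kg: 1, m: 2, s: -2
SI base units of torque: kg·m²/s²

Answer: kg·m²/s²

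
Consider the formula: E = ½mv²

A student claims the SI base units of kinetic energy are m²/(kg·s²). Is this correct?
Units of each symbol in E = ½mv²:
  m (mass): kg
  v (speed): m/s  → to the power 2, contributes m²/s²
  The factor ½ is dimensionless.

Multiplying the contributions: [kg] · [m²/s²]
Adding exponents of each base unit: kg: 1, m: 2, s: -2
SI base units of kinetic energy: kg·m²/s²

The claimed units m²/(kg·s²) (exponents kg: -1, m: 2, s: -2) do not match the derived units kg·m²/s² (exponents kg: 1, m: 2, s: -2), so the claim is incorrect.

Answer: No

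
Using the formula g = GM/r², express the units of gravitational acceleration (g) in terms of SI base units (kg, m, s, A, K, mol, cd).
Units of each symbol in g = GM/r²:
  G (gravitational constant): m³/(kg·s²)
  M (mass): kg
  r (distance): m  → to the power 2 in the denominator, contributes 1/m²

Multiplying the contributions: [m³/(kg·s²)] · [kg] · [1/m²]
Adding exponents of each base unit: m: 1, s: -2
SI base units of gravitational acceleration: m/s²

Answer: m/s²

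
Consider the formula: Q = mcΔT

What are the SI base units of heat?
Units of each symbol in Q = mcΔT:
  m (mass): kg
  c (specific heat capacity, in J/(kg·K)): m²/(s²·K)
  ΔT (temperature change): K

Multiplying the contributions: [kg] · [m²/(s²·K)] · [K]
Adding exponents of each base unit: kg: 1, m: 2, s: -2
SI base units of heat: kg·m²/s²

Answer: kg·m²/s²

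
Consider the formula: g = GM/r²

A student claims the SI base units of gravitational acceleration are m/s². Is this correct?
Units of each symbol in g = GM/r²:
  G (gravitational constant): m³/(kg·s²)
  M (mass): kg
  r (distance): m  → to the power 2 in the denominator, contributes 1/m²

Multiplying the contributions: [m³/(kg·s²)] · [kg] · [1/m²]
Adding exponents of each base unit: m: 1, s: -2
SI base units of gravitational acceleration: m/s²

The claimed units m/s² match the derived units, so the claim is correct.

Answer: Yes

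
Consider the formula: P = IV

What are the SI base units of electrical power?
Units of each symbol in P = IV:
  I (current): A
  V (voltage, in volts): kg·m²/(s³·A)

Multiplying the contributions: [A] · [kg·m²/(s³·A)]
Adding exponents of each base unit: kg: 1, m: 2, s: -3
SI base units of electrical power: kg·m²/s³

Answer: kg·m²/s³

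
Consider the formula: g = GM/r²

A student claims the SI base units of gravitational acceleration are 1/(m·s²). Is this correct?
Units of each symbol in g = GM/r²:
  G (gravitational constant): m³/(kg·s²)
  M (mass): kg
  r (distance): m  → to the power 2 in the denominator, contributes 1/m²

Multiplying the contributions: [m³/(kg·s²)] · [kg] · [1/m²]
Adding exponents of each base unit: m: 1, s: -2
SI base units of gravitational acceleration: m/s²

The claimed units 1/(m·s²) (exponents m: -1, s: -2) do not match the derived units m/s² (exponents m: 1, s: -2), so the claim is incorrect.

Answer: No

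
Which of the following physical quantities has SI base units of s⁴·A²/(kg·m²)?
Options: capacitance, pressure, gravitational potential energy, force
Checking the SI base units of each option:
  capacitance (C = Q/V): s⁴·A²/(kg·m²)  ✓ matches
  pressure (P = F/A): kg/(m·s²)  ✗
  gravitational potential energy (U = -GMm/r): kg·m²/s²  ✗
  force (F = ma): kg·m/s²  ✗

Only capacitance has units s⁴·A²/(kg·m²).

Answer: capacitance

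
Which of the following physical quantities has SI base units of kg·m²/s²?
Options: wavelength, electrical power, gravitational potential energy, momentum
Checking the SI base units of each option:
  wavelength (λ = v/f): m  ✗
  electrical power (P = IV): kg·m²/s³  ✗
  gravitational potential energy (U = -GMm/r): kg·m²/s²  ✓ matches
  momentum (p = mv): kg·m/s  ✗

Only gravitational potential energy has units kg·m²/s².

Answer: gravitational potential energy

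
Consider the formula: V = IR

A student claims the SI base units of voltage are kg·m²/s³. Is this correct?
Units of each symbol in V = IR:
  I (current): A
  R (resistance, in ohms): kg·m²/(s³·A²)

Multiplying the contributions: [A] · [kg·m²/(s³·A²)]
Adding exponents of each base unit: kg: 1, m: 2, s: -3, A: -1
SI base units of voltage: kg·m²/(s³·A)

The claimed units kg·m²/s³ (exponents kg: 1, m: 2, s: -3) do not match the derived units kg·m²/(s³·A) (exponents kg: 1, m: 2, s: -3, A: -1), so the claim is incorrect.

Answer: No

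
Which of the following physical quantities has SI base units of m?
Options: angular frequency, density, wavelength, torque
Checking the SI base units of each option:
  angular frequency (ω = 2πf): 1/s  ✗
  density (ρ = m/V): kg/m³  ✗
  wavelength (λ = v/f): m  ✓ matches
  torque (τ = Fr): kg·m²/s²  ✗

Only wavelength has units m.

Answer: wavelength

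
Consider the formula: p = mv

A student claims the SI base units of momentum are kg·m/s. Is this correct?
Units of each symbol in p = mv:
  m (mass): kg
  v (velocity): m/s

Multiplying the contributions: [kg] · [m/s]
Adding exponents of each base unit: kg: 1, m: 1, s: -1
SI base units of momentum: kg·m/s

The claimed units kg·m/s match the derived units, so the claim is correct.

Answer: Yes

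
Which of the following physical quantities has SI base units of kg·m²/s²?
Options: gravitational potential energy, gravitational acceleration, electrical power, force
Checking the SI base units of each option:
  gravitational potential energy (U = -GMm/r): kg·m²/s²  ✓ matches
  gravitational acceleration (g = GM/r²): m/s²  ✗
  electrical power (P = IV): kg·m²/s³  ✗
  force (F = ma): kg·m/s²  ✗

Only gravitational potential energy has units kg·m²/s².

Answer: gravitational potential energy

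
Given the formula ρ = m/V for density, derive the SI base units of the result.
Units of each symbol in ρ = m/V:
  m (mass): kg
  V (volume): m³  → in the denominator, contributes 1/m³

Multiplying the contributions: [kg] · [1/m³]
Adding exponents of each base unit: kg: 1, m: -3
SI base units of density: kg/m³

Answer: kg/m³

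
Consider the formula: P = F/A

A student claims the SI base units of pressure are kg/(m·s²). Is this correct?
Units of each symbol in P = F/A:
  F (force): kg·m/s²
  A (area): m²  → in the denominator, contributes 1/m²

Multiplying the contributions: [kg·m/s²] · [1/m²]
Adding exponents of each base unit: kg: 1, m: -1, s: -2
SI base units of pressure: kg/(m·s²)

The claimed units kg/(m·s²) match the derived units, so the claim is correct.

Answer: Yes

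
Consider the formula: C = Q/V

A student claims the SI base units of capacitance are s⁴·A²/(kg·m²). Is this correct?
Units of each symbol in C = Q/V:
  Q (charge, in coulombs): s·A
  V (voltage, in volts): kg·m²/(s³·A)  → in the denominator, contributes s³·A/(kg·m²)

Multiplying the contributions: [s·A] · [s³·A/(kg·m²)]
Adding exponents of each base unit: kg: -1, m: -2, s: 4, A: 2
SI base units of capacitance: s⁴·A²/(kg·m²)

The claimed units s⁴·A²/(kg·m²) match the derived units, so the claim is correct.

Answer: Yes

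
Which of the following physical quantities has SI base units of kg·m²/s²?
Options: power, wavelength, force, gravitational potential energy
Checking the SI base units of each option:
  power (P = W/t): kg·m²/s³  ✗
  wavelength (λ = v/f): m  ✗
  force (F = ma): kg·m/s²  ✗
  gravitational potential energy (U = -GMm/r): kg·m²/s²  ✓ matches

Only gravitational potential energy has units kg·m²/s².

Answer: gravitational potential energy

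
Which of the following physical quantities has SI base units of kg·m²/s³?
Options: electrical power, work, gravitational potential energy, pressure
Checking the SI base units of each option:
  electrical power (P = IV): kg·m²/s³  ✓ matches
  work (W = Fd): kg·m²/s²  ✗
  gravitational potential energy (U = -GMm/r): kg·m²/s²  ✗
  pressure (P = F/A): kg/(m·s²)  ✗

Only electrical power has units kg·m²/s³.

Answer: electrical power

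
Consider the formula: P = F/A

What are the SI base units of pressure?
Units of each symbol in P = F/A:
  F (force): kg·m/s²
  A (area): m²  → in the denominator, contributes 1/m²

Multiplying the contributions: [kg·m/s²] · [1/m²]
Adding exponents of each base unit: kg: 1, m: -1, s: -2
SI base units of pressure: kg/(m·s²)

Answer: kg/(m·s²)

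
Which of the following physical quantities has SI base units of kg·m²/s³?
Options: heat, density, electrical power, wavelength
Checking the SI base units of each option:
  heat (Q = mcΔT): kg·m²/s²  ✗
  density (ρ = m/V): kg/m³  ✗
  electrical power (P = IV): kg·m²/s³  ✓ matches
  wavelength (λ = v/f): m  ✗

Only electrical power has units kg·m²/s³.

Answer: electrical power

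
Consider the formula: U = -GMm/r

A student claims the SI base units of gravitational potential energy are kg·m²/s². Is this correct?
Units of each symbol in U = -GMm/r:
  G (gravitational constant): m³/(kg·s²)
  M (mass): kg
  m (mass): kg
  r (distance): m  → in the denominator, contributes 1/m
  The minus sign does not affect the units.

Multiplying the contributions: [m³/(kg·s²)] · [kg] · [kg] · [1/m]
Adding exponents of each base unit: kg: 1, m: 2, s: -2
SI base units of gravitational potential energy: kg·m²/s²

The claimed units kg·m²/s² match the derived units, so the claim is correct.

Answer: Yes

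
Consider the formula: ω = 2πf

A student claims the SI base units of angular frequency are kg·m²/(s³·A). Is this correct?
Units of each symbol in ω = 2πf:
  f (frequency): 1/s
  The factor 2π is dimensionless.

Multiplying the contributions: [1/s]
Adding exponents of each base unit: s: -1
SI base units of angular frequency: 1/s

The claimed units kg·m²/(s³·A) (exponents kg: 1, m: 2, s: -3, A: -1) do not match the derived units 1/s (exponents s: -1), so the claim is incorrect.

Answer: No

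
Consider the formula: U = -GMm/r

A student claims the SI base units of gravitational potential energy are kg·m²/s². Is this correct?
Units of each symbol in U = -GMm/r:
  G (gravitational constant): m³/(kg·s²)
  M (mass): kg
  m (mass): kg
  r (distance): m  → in the denominator, contributes 1/m
  The minus sign does not affect the units.

Multiplying the contributions: [m³/(kg·s²)] · [kg] · [kg] · [1/m]
Adding exponents of each base unit: kg: 1, m: 2, s: -2
SI base units of gravitational potential energy: kg·m²/s²

The claimed units kg·m²/s² match the derived units, so the claim is correct.

Answer: Yes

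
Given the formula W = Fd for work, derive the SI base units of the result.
Units of each symbol in W = Fd:
  F (force): kg·m/s²
  d (displacement): m

Multiplying the contributions: [kg·m/s²] · [m]
Adding exponents of each base unit: kg: 1, m: 2, s: -2
SI base units of work: kg·m²/s²

Answer: kg·m²/s²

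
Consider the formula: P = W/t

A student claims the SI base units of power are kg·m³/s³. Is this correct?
Units of each symbol in P = W/t:
  W (work): kg·m²/s²
  t (time): s  → in the denominator, contributes 1/s

Multiplying the contributions: [kg·m²/s²] · [1/s]
Adding exponents of each base unit: kg: 1, m: 2, s: -3
SI base units of power: kg·m²/s³

The claimed units kg·m³/s³ (exponents kg: 1, m: 3, s: -3) do not match the derived units kg·m²/s³ (exponents kg: 1, m: 2, s: -3), so the claim is incorrect.

Answer: No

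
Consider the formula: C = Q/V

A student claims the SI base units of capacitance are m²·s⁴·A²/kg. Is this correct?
Units of each symbol in C = Q/V:
  Q (charge, in coulombs): s·A
  V (voltage, in volts): kg·m²/(s³·A)  → in the denominator, contributes s³·A/(kg·m²)

Multiplying the contributions: [s·A] · [s³·A/(kg·m²)]
Adding exponents of each base unit: kg: -1, m: -2, s: 4, A: 2
SI base units of capacitance: s⁴·A²/(kg·m²)

The claimed units m²·s⁴·A²/kg (exponents kg: -1, m: 2, s: 4, A: 2) do not match the derived units s⁴·A²/(kg·m²) (exponents kg: -1, m: -2, s: 4, A: 2), so the claim is incorrect.

Answer: No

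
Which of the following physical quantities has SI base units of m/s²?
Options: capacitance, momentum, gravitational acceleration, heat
Checking the SI base units of each option:
  capacitance (C = Q/V): s⁴·A²/(kg·m²)  ✗
  momentum (p = mv): kg·m/s  ✗
  gravitational acceleration (g = GM/r²): m/s²  ✓ matches
  heat (Q = mcΔT): kg·m²/s²  ✗

Only gravitational acceleration has units m/s².

Answer: gravitational acceleration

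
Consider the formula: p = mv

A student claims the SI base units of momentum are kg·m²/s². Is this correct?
Units of each symbol in p = mv:
  m (mass): kg
  v (velocity): m/s

Multiplying the contributions: [kg] · [m/s]
Adding exponents of each base unit: kg: 1, m: 1, s: -1
SI base units of momentum: kg·m/s

The claimed units kg·m²/s² (exponents kg: 1, m: 2, s: -2) do not match the derived units kg·m/s (exponents kg: 1, m: 1, s: -1), so the claim is incorrect.

Answer: No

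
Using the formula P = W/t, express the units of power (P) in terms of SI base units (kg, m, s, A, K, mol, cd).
Units of each symbol in P = W/t:
  W (work): kg·m²/s²
  t (time): s  → in the denominator, contributes 1/s

Multiplying the contributions: [kg·m²/s²] · [1/s]
Adding exponents of each base unit: kg: 1, m: 2, s: -3
SI base units of power: kg·m²/s³

Answer: kg·m²/s³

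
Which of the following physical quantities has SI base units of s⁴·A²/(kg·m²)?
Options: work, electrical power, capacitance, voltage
Checking the SI base units of each option:
  work (W = Fd): kg·m²/s²  ✗
  electrical power (P = IV): kg·m²/s³  ✗
  capacitance (C = Q/V): s⁴·A²/(kg·m²)  ✓ matches
  voltage (V = IR): kg·m²/(s³·A)  ✗

Only capacitance has units s⁴·A²/(kg·m²).

Answer: capacitance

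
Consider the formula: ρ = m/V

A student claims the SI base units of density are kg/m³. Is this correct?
Units of each symbol in ρ = m/V:
  m (mass): kg
  V (volume): m³  → in the denominator, contributes 1/m³

Multiplying the contributions: [kg] · [1/m³]
Adding exponents of each base unit: kg: 1, m: -3
SI base units of density: kg/m³

The claimed units kg/m³ match the derived units, so the claim is correct.

Answer: Yes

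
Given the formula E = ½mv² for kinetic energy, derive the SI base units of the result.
Units of each symbol in E = ½mv²:
  m (mass): kg
  v (speed): m/s  → to the power 2, contributes m²/s²
  The factor ½ is dimensionless.

Multiplying the contributions: [kg] · [m²/s²]
Adding exponents of each base unit: kg: 1, m: 2, s: -2
SI base units of kinetic energy: kg·m²/s²

Answer: kg·m²/s²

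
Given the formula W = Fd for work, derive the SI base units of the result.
Units of each symbol in W = Fd:
  F (force): kg·m/s²
  d (displacement): m

Multiplying the contributions: [kg·m/s²] · [m]
Adding exponents of each base unit: kg: 1, m: 2, s: -2
SI base units of work: kg·m²/s²

Answer: kg·m²/s²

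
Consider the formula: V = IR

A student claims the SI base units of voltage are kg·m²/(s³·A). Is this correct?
Units of each symbol in V = IR:
  I (current): A
  R (resistance, in ohms): kg·m²/(s³·A²)

Multiplying the contributions: [A] · [kg·m²/(s³·A²)]
Adding exponents of each base unit: kg: 1, m: 2, s: -3, A: -1
SI base units of voltage: kg·m²/(s³·A)

The claimed units kg·m²/(s³·A) match the derived units, so the claim is correct.

Answer: Yes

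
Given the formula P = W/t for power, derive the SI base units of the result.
Units of each symbol in P = W/t:
  W (work): kg·m²/s²
  t (time): s  → in the denominator, contributes 1/s

Multiplying the contributions: [kg·m²/s²] · [1/s]
Adding exponents of each base unit: kg: 1, m: 2, s: -3
SI base units of power: kg·m²/s³

Answer: kg·m²/s³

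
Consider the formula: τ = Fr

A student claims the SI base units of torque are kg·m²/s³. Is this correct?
Units of each symbol in τ = Fr:
  F (force): kg·m/s²
  r (lever arm): m

Multiplying the contributions: [kg·m/s²] · [m]
Adding exponents of each base unit: kg: 1, m: 2, s: -2
SI base units of torque: kg·m²/s²

The claimed units kg·m²/s³ (exponents kg: 1, m: 2, s: -3) do not match the derived units kg·m²/s² (exponents kg: 1, m: 2, s: -2), so the claim is incorrect.

Answer: No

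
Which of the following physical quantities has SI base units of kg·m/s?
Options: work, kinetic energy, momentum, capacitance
Checking the SI base units of each option:
  work (W = Fd): kg·m²/s²  ✗
  kinetic energy (E = ½mv²): kg·m²/s²  ✗
  momentum (p = mv): kg·m/s  ✓ matches
  capacitance (C = Q/V): s⁴·A²/(kg·m²)  ✗

Only momentum has units kg·m/s.

Answer: momentum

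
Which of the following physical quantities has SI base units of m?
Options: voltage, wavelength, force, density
Checking the SI base units of each option:
  voltage (V = IR): kg·m²/(s³·A)  ✗
  wavelength (λ = v/f): m  ✓ matches
  force (F = ma): kg·m/s²  ✗
  density (ρ = m/V): kg/m³  ✗

Only wavelength has units m.

Answer: wavelength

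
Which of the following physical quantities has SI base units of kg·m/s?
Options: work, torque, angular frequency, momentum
Checking the SI base units of each option:
  work (W = Fd): kg·m²/s²  ✗
  torque (τ = Fr): kg·m²/s²  ✗
  angular frequency (ω = 2πf): 1/s  ✗
  momentum (p = mv): kg·m/s  ✓ matches

Only momentum has units kg·m/s.

Answer: momentum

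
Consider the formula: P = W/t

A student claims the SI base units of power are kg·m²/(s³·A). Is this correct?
Units of each symbol in P = W/t:
  W (work): kg·m²/s²
  t (time): s  → in the denominator, contributes 1/s

Multiplying the contributions: [kg·m²/s²] · [1/s]
Adding exponents of each base unit: kg: 1, m: 2, s: -3
SI base units of power: kg·m²/s³

The claimed units kg·m²/(s³·A) (exponents kg: 1, m: 2, s: -3, A: -1) do not match the derived units kg·m²/s³ (exponents kg: 1, m: 2, s: -3), so the claim is incorrect.

Answer: No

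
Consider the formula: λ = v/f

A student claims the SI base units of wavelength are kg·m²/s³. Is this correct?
Units of each symbol in λ = v/f:
  v (wave speed): m/s
  f (frequency): 1/s  → in the denominator, contributes s

Multiplying the contributions: [m/s] · [s]
Adding exponents of each base unit: m: 1
SI base units of wavelength: m

The claimed units kg·m²/s³ (exponents kg: 1, m: 2, s: -3) do not match the derived units m (exponents m: 1), so the claim is incorrect.

Answer: No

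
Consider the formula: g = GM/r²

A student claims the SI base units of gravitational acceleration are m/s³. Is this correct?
Units of each symbol in g = GM/r²:
  G (gravitational constant): m³/(kg·s²)
  M (mass): kg
  r (distance): m  → to the power 2 in the denominator, contributes 1/m²

Multiplying the contributions: [m³/(kg·s²)] · [kg] · [1/m²]
Adding exponents of each base unit: m: 1, s: -2
SI base units of gravitational acceleration: m/s²

The claimed units m/s³ (exponents m: 1, s: -3) do not match the derived units m/s² (exponents m: 1, s: -2), so the claim is incorrect.

Answer: No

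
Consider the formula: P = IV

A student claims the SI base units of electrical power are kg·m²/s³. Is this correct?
Units of each symbol in P = IV:
  I (current): A
  V (voltage, in volts): kg·m²/(s³·A)

Multiplying the contributions: [A] · [kg·m²/(s³·A)]
Adding exponents of each base unit: kg: 1, m: 2, s: -3
SI base units of electrical power: kg·m²/s³

The claimed units kg·m²/s³ match the derived units, so the claim is correct.

Answer: Yes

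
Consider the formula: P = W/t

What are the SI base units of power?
Units of each symbol in P = W/t:
  W (work): kg·m²/s²
  t (time): s  → in the denominator, contributes 1/s

Multiplying the contributions: [kg·m²/s²] · [1/s]
Adding exponents of each base unit: kg: 1, m: 2, s: -3
SI base units of power: kg·m²/s³

Answer: kg·m²/s³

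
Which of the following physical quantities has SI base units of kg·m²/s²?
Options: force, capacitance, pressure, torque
Checking the SI base units of each option:
  force (F = ma): kg·m/s²  ✗
  capacitance (C = Q/V): s⁴·A²/(kg·m²)  ✗
  pressure (P = F/A): kg/(m·s²)  ✗
  torque (τ = Fr): kg·m²/s²  ✓ matches

Only torque has units kg·m²/s².

Answer: torque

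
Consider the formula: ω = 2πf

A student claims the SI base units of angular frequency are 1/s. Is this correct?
Units of each symbol in ω = 2πf:
  f (frequency): 1/s
  The factor 2π is dimensionless.

Multiplying the contributions: [1/s]
Adding exponents of each base unit: s: -1
SI base units of angular frequency: 1/s

The claimed units 1/s match the derived units, so the claim is correct.

Answer: Yes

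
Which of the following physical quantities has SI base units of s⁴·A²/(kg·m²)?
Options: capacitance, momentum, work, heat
Checking the SI base units of each option:
  capacitance (C = Q/V): s⁴·A²/(kg·m²)  ✓ matches
  momentum (p = mv): kg·m/s  ✗
  work (W = Fd): kg·m²/s²  ✗
  heat (Q = mcΔT): kg·m²/s²  ✗

Only capacitance has units s⁴·A²/(kg·m²).

Answer: capacitance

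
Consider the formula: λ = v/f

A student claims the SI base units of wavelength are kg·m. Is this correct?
Units of each symbol in λ = v/f:
  v (wave speed): m/s
  f (frequency): 1/s  → in the denominator, contributes s

Multiplying the contributions: [m/s] · [s]
Adding exponents of each base unit: m: 1
SI base units of wavelength: m

The claimed units kg·m (exponents kg: 1, m: 1) do not match the derived units m (exponents m: 1), so the claim is incorrect.

Answer: No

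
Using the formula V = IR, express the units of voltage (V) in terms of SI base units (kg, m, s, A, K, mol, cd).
Units of each symbol in V = IR:
  I (current): A
  R (resistance, in ohms): kg·m²/(s³·A²)

Multiplying the contributions: [A] · [kg·m²/(s³·A²)]
Adding exponents of each base unit: kg: 1, m: 2, s: -3, A: -1
SI base units of voltage: kg·m²/(s³·A)

Answer: kg·m²/(s³·A)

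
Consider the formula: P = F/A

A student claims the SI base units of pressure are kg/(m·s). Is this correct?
Units of each symbol in P = F/A:
  F (force): kg·m/s²
  A (area): m²  → in the denominator, contributes 1/m²

Multiplying the contributions: [kg·m/s²] · [1/m²]
Adding exponents of each base unit: kg: 1, m: -1, s: -2
SI base units of pressure: kg/(m·s²)

The claimed units kg/(m·s) (exponents kg: 1, m: -1, s: -1) do not match the derived units kg/(m·s²) (exponents kg: 1, m: -1, s: -2), so the claim is incorrect.

Answer: No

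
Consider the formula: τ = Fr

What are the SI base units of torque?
Units of each symbol in τ = Fr:
  F (force): kg·m/s²
  r (lever arm): m

Multiplying the contributions: [kg·m/s²] · [m]
Adding exponents of each base unit: kg: 1, m: 2, s: -2
SI base units of torque: kg·m²/s²

Answer: kg·m²/s²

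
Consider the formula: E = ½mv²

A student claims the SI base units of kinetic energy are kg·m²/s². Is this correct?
Units of each symbol in E = ½mv²:
  m (mass): kg
  v (speed): m/s  → to the power 2, contributes m²/s²
  The factor ½ is dimensionless.

Multiplying the contributions: [kg] · [m²/s²]
Adding exponents of each base unit: kg: 1, m: 2, s: -2
SI base units of kinetic energy: kg·m²/s²

The claimed units kg·m²/s² match the derived units, so the claim is correct.

Answer: Yes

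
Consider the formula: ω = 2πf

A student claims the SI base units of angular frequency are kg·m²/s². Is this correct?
Units of each symbol in ω = 2πf:
  f (frequency): 1/s
  The factor 2π is dimensionless.

Multiplying the contributions: [1/s]
Adding exponents of each base unit: s: -1
SI base units of angular frequency: 1/s

The claimed units kg·m²/s² (exponents kg: 1, m: 2, s: -2) do not match the derived units 1/s (exponents s: -1), so the claim is incorrect.

Answer: No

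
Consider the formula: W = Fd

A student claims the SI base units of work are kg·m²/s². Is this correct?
Units of each symbol in W = Fd:
  F (force): kg·m/s²
  d (displacement): m

Multiplying the contributions: [kg·m/s²] · [m]
Adding exponents of each base unit: kg: 1, m: 2, s: -2
SI base units of work: kg·m²/s²

The claimed units kg·m²/s² match the derived units, so the claim is correct.

Answer: Yes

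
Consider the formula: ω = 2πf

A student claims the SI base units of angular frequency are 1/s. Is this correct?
Units of each symbol in ω = 2πf:
  f (frequency): 1/s
  The factor 2π is dimensionless.

Multiplying the contributions: [1/s]
Adding exponents of each base unit: s: -1
SI base units of angular frequency: 1/s

The claimed units 1/s match the derived units, so the claim is correct.

Answer: Yes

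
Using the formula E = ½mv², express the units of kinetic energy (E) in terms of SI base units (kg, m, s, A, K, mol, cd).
Units of each symbol in E = ½mv²:
  m (mass): kg
  v (speed): m/s  → to the power 2, contributes m²/s²
  The factor ½ is dimensionless.

Multiplying the contributions: [kg] · [m²/s²]
Adding exponents of each base unit: kg: 1, m: 2, s: -2
SI base units of kinetic energy: kg·m²/s²

Answer: kg·m²/s²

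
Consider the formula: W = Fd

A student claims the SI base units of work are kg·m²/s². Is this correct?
Units of each symbol in W = Fd:
  F (force): kg·m/s²
  d (displacement): m

Multiplying the contributions: [kg·m/s²] · [m]
Adding exponents of each base unit: kg: 1, m: 2, s: -2
SI base units of work: kg·m²/s²

The claimed units kg·m²/s² match the derived units, so the claim is correct.

Answer: Yes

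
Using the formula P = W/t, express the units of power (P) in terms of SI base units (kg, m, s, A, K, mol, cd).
Units of each symbol in P = W/t:
  W (work): kg·m²/s²
  t (time): s  → in the denominator, contributes 1/s

Multiplying the contributions: [kg·m²/s²] · [1/s]
Adding exponents of each base unit: kg: 1, m: 2, s: -3
SI base units of power: kg·m²/s³

Answer: kg·m²/s³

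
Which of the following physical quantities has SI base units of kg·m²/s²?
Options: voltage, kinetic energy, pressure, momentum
Checking the SI base units of each option:
  voltage (V = IR): kg·m²/(s³·A)  ✗
  kinetic energy (E = ½mv²): kg·m²/s²  ✓ matches
  pressure (P = F/A): kg/(m·s²)  ✗
  momentum (p = mv): kg·m/s  ✗

Only kinetic energy has units kg·m²/s².

Answer: kinetic energy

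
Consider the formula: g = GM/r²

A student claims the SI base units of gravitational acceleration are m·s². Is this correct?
Units of each symbol in g = GM/r²:
  G (gravitational constant): m³/(kg·s²)
  M (mass): kg
  r (distance): m  → to the power 2 in the denominator, contributes 1/m²

Multiplying the contributions: [m³/(kg·s²)] · [kg] · [1/m²]
Adding exponents of each base unit: m: 1, s: -2
SI base units of gravitational acceleration: m/s²

The claimed units m·s² (exponents m: 1, s: 2) do not match the derived units m/s² (exponents m: 1, s: -2), so the claim is incorrect.

Answer: No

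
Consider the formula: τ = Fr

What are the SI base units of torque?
Units of each symbol in τ = Fr:
  F (force): kg·m/s²
  r (lever arm): m

Multiplying the contributions: [kg·m/s²] · [m]
Adding exponents of each base unit: kg: 1, m: 2, s: -2
SI base units of torque: kg·m²/s²

Answer: kg·m²/s²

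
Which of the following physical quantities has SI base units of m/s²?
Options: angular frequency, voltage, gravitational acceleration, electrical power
Checking the SI base units of each option:
  angular frequency (ω = 2πf): 1/s  ✗
  voltage (V = IR): kg·m²/(s³·A)  ✗
  gravitational acceleration (g = GM/r²): m/s²  ✓ matches
  electrical power (P = IV): kg·m²/s³  ✗

Only gravitational acceleration has units m/s².

Answer: gravitational acceleration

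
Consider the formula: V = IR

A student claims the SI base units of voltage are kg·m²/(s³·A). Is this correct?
Units of each symbol in V = IR:
  I (current): A
  R (resistance, in ohms): kg·m²/(s³·A²)

Multiplying the contributions: [A] · [kg·m²/(s³·A²)]
Adding exponents of each base unit: kg: 1, m: 2, s: -3, A: -1
SI base units of voltage: kg·m²/(s³·A)

The claimed units kg·m²/(s³·A) match the derived units, so the claim is correct.

Answer: Yes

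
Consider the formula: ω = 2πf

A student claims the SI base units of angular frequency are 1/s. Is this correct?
Units of each symbol in ω = 2πf:
  f (frequency): 1/s
  The factor 2π is dimensionless.

Multiplying the contributions: [1/s]
Adding exponents of each base unit: s: -1
SI base units of angular frequency: 1/s

The claimed units 1/s match the derived units, so the claim is correct.

Answer: Yes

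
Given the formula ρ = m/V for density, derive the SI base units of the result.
Units of each symbol in ρ = m/V:
  m (mass): kg
  V (volume): m³  → in the denominator, contributes 1/m³

Multiplying the contributions: [kg] · [1/m³]
Adding exponents of each base unit: kg: 1, m: -3
SI base units of density: kg/m³

Answer: kg/m³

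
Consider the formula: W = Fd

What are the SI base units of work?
Units of each symbol in W = Fd:
  F (force): kg·m/s²
  d (displacement): m

Multiplying the contributions: [kg·m/s²] · [m]
Adding exponents of each base unit: kg: 1, m: 2, s: -2
SI base units of work: kg·m²/s²

Answer: kg·m²/s²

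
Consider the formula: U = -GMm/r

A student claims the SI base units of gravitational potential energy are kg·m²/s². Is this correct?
Units of each symbol in U = -GMm/r:
  G (gravitational constant): m³/(kg·s²)
  M (mass): kg
  m (mass): kg
  r (distance): m  → in the denominator, contributes 1/m
  The minus sign does not affect the units.

Multiplying the contributions: [m³/(kg·s²)] · [kg] · [kg] · [1/m]
Adding exponents of each base unit: kg: 1, m: 2, s: -2
SI base units of gravitational potential energy: kg·m²/s²

The claimed units kg·m²/s² match the derived units, so the claim is correct.

Answer: Yes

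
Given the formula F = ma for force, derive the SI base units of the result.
Units of each symbol in F = ma:
  m (mass): kg
  a (acceleration): m/s²

Multiplying the contributions: [kg] · [m/s²]
Adding exponents of each base unit: kg: 1, m: 1, s: -2
SI base units of force: kg·m/s²

Answer: kg·m/s²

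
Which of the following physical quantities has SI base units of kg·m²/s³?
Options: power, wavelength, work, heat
Checking the SI base units of each option:
  power (P = W/t): kg·m²/s³  ✓ matches
  wavelength (λ = v/f): m  ✗
  work (W = Fd): kg·m²/s²  ✗
  heat (Q = mcΔT): kg·m²/s²  ✗

Only power has units kg·m²/s³.

Answer: power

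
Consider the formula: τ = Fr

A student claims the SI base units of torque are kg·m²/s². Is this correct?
Units of each symbol in τ = Fr:
  F (force): kg·m/s²
  r (lever arm): m

Multiplying the contributions: [kg·m/s²] · [m]
Adding exponents of each base unit: kg: 1, m: 2, s: -2
SI base units of torque: kg·m²/s²

The claimed units kg·m²/s² match the derived units, so the claim is correct.

Answer: Yes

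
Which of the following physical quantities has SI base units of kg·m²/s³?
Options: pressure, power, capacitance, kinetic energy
Checking the SI base units of each option:
  pressure (P = F/A): kg/(m·s²)  ✗
  power (P = W/t): kg·m²/s³  ✓ matches
  capacitance (C = Q/V): s⁴·A²/(kg·m²)  ✗
  kinetic energy (E = ½mv²): kg·m²/s²  ✗

Only power has units kg·m²/s³.

Answer: power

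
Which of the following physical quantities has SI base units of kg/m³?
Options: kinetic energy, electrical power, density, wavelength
Checking the SI base units of each option:
  kinetic energy (E = ½mv²): kg·m²/s²  ✗
  electrical power (P = IV): kg·m²/s³  ✗
  density (ρ = m/V): kg/m³  ✓ matches
  wavelength (λ = v/f): m  ✗

Only density has units kg/m³.

Answer: density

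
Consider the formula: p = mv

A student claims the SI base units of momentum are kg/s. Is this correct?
Units of each symbol in p = mv:
  m (mass): kg
  v (velocity): m/s

Multiplying the contributions: [kg] · [m/s]
Adding exponents of each base unit: kg: 1, m: 1, s: -1
SI base units of momentum: kg·m/s

The claimed units kg/s (exponents kg: 1, s: -1) do not match the derived units kg·m/s (exponents kg: 1, m: 1, s: -1), so the claim is incorrect.

Answer: No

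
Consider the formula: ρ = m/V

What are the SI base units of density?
Units of each symbol in ρ = m/V:
  m (mass): kg
  V (volume): m³  → in the denominator, contributes 1/m³

Multiplying the contributions: [kg] · [1/m³]
Adding exponents of each base unit: kg: 1, m: -3
SI base units of density: kg/m³

Answer: kg/m³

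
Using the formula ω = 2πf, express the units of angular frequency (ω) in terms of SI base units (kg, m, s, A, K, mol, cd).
Units of each symbol in ω = 2πf:
  f (frequency): 1/s
  The factor 2π is dimensionless.

Multiplying the contributions: [1/s]
Adding exponents of each base unit: s: -1
SI base units of angular frequency: 1/s

Answer: 1/s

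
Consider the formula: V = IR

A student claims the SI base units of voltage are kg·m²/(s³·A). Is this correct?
Units of each symbol in V = IR:
  I (current): A
  R (resistance, in ohms): kg·m²/(s³·A²)

Multiplying the contributions: [A] · [kg·m²/(s³·A²)]
Adding exponents of each base unit: kg: 1, m: 2, s: -3, A: -1
SI base units of voltage: kg·m²/(s³·A)

The claimed units kg·m²/(s³·A) match the derived units, so the claim is correct.

Answer: Yes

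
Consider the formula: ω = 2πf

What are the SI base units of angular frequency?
Units of each symbol in ω = 2πf:
  f (frequency): 1/s
  The factor 2π is dimensionless.

Multiplying the contributions: [1/s]
Adding exponents of each base unit: s: -1
SI base units of angular frequency: 1/s

Answer: 1/s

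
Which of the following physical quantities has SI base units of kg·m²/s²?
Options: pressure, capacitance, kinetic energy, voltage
Checking the SI base units of each option:
  pressure (P = F/A): kg/(m·s²)  ✗
  capacitance (C = Q/V): s⁴·A²/(kg·m²)  ✗
  kinetic energy (E = ½mv²): kg·m²/s²  ✓ matches
  voltage (V = IR): kg·m²/(s³·A)  ✗

Only kinetic energy has units kg·m²/s².

Answer: kinetic energy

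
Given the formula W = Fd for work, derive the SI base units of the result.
Units of each symbol in W = Fd:
  F (force): kg·m/s²
  d (displacement): m

Multiplying the contributions: [kg·m/s²] · [m]
Adding exponents of each base unit: kg: 1, m: 2, s: -2
SI base units of work: kg·m²/s²

Answer: kg·m²/s²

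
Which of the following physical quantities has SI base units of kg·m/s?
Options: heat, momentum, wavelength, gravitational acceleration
Checking the SI base units of each option:
  heat (Q = mcΔT): kg·m²/s²  ✗
  momentum (p = mv): kg·m/s  ✓ matches
  wavelength (λ = v/f): m  ✗
  gravitational acceleration (g = GM/r²): m/s²  ✗

Only momentum has units kg·m/s.

Answer: momentum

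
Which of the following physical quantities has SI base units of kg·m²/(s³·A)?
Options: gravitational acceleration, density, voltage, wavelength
Checking the SI base units of each option:
  gravitational acceleration (g = GM/r²): m/s²  ✗
  density (ρ = m/V): kg/m³  ✗
  voltage (V = IR): kg·m²/(s³·A)  ✓ matches
  wavelength (λ = v/f): m  ✗

Only voltage has units kg·m²/(s³·A).

Answer: voltage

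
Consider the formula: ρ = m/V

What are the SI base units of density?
Units of each symbol in ρ = m/V:
  m (mass): kg
  V (volume): m³  → in the denominator, contributes 1/m³

Multiplying the contributions: [kg] · [1/m³]
Adding exponents of each base unit: kg: 1, m: -3
SI base units of density: kg/m³

Answer: kg/m³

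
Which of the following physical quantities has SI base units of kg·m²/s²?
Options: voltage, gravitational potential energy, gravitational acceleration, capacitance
Checking the SI base units of each option:
  voltage (V = IR): kg·m²/(s³·A)  ✗
  gravitational potential energy (U = -GMm/r): kg·m²/s²  ✓ matches
  gravitational acceleration (g = GM/r²): m/s²  ✗
  capacitance (C = Q/V): s⁴·A²/(kg·m²)  ✗

Only gravitational potential energy has units kg·m²/s².

Answer: gravitational potential energy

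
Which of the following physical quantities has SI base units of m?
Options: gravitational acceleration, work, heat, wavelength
Checking the SI base units of each option:
  gravitational acceleration (g = GM/r²): m/s²  ✗
  work (W = Fd): kg·m²/s²  ✗
  heat (Q = mcΔT): kg·m²/s²  ✗
  wavelength (λ = v/f): m  ✓ matches

Only wavelength has units m.

Answer: wavelength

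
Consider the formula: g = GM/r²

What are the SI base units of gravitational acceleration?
Units of each symbol in g = GM/r²:
  G (gravitational constant): m³/(kg·s²)
  M (mass): kg
  r (distance): m  → to the power 2 in the denominator, contributes 1/m²

Multiplying the contributions: [m³/(kg·s²)] · [kg] · [1/m²]
Adding exponents of each base unit: m: 1, s: -2
SI base units of gravitational acceleration: m/s²

Answer: m/s²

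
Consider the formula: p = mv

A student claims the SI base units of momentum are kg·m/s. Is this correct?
Units of each symbol in p = mv:
  m (mass): kg
  v (velocity): m/s

Multiplying the contributions: [kg] · [m/s]
Adding exponents of each base unit: kg: 1, m: 1, s: -1
SI base units of momentum: kg·m/s

The claimed units kg·m/s match the derived units, so the claim is correct.

Answer: Yes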